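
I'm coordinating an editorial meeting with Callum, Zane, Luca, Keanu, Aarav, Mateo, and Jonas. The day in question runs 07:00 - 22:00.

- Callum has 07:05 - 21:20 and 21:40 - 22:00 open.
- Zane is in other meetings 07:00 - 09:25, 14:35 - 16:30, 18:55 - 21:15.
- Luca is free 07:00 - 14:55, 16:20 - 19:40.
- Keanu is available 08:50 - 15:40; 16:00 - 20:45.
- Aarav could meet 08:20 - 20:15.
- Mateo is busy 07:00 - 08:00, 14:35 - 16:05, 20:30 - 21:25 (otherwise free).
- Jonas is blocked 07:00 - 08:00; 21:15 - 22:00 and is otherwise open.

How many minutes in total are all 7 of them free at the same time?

455

Callum free: 07:05-21:20, 21:40-22:00.
Zane free: 09:25-14:35, 16:30-18:55, 21:15-22:00 (invert busy blocks within the working day).
Luca free: 07:00-14:55, 16:20-19:40.
Keanu free: 08:50-15:40, 16:00-20:45.
Aarav free: 08:20-20:15.
Mateo free: 08:00-14:35, 16:05-20:30, 21:25-22:00 (invert busy blocks within the working day).
Jonas free: 08:00-21:15 (invert busy blocks within the working day).
Callum ∩ Zane: 09:25-14:35, 16:30-18:55, 21:15-21:20, 21:40-22:00.
Callum ∩ Zane ∩ Luca: 09:25-14:35, 16:30-18:55.
Callum ∩ Zane ∩ Luca ∩ Keanu: 09:25-14:35, 16:30-18:55.
Callum ∩ Zane ∩ Luca ∩ Keanu ∩ Aarav: 09:25-14:35, 16:30-18:55.
Callum ∩ Zane ∩ Luca ∩ Keanu ∩ Aarav ∩ Mateo: 09:25-14:35, 16:30-18:55.
Callum ∩ Zane ∩ Luca ∩ Keanu ∩ Aarav ∩ Mateo ∩ Jonas: 09:25-14:35, 16:30-18:55.
Summing the common windows: 310 + 145 = 455 minutes.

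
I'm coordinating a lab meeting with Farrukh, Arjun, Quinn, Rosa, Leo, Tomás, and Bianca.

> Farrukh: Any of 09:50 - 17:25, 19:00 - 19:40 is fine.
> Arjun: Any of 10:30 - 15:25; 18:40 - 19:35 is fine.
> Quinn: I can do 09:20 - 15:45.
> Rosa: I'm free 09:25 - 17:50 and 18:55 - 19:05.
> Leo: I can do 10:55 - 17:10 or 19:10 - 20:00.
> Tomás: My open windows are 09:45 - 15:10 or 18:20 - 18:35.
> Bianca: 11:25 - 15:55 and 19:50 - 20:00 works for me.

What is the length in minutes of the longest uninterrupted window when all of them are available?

Farrukh ∩ Arjun: 10:30-15:25, 19:00-19:35.
Farrukh ∩ Arjun ∩ Quinn: 10:30-15:25.
Farrukh ∩ Arjun ∩ Quinn ∩ Rosa: 10:30-15:25.
Farrukh ∩ Arjun ∩ Quinn ∩ Rosa ∩ Leo: 10:55-15:25.
Farrukh ∩ Arjun ∩ Quinn ∩ Rosa ∩ Leo ∩ Tomás: 10:55-15:10.
Farrukh ∩ Arjun ∩ Quinn ∩ Rosa ∩ Leo ∩ Tomás ∩ Bianca: 11:25-15:10.
The longest is 11:25-15:10 at 225 minutes.

225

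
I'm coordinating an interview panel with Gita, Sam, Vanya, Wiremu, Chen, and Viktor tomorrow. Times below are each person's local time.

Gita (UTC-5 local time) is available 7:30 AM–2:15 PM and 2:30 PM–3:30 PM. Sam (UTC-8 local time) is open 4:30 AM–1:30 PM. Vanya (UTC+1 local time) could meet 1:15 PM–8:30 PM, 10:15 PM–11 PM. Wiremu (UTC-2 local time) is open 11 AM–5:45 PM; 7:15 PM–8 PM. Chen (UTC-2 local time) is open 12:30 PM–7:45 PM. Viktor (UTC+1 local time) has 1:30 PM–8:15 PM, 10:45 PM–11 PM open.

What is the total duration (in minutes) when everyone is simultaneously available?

285

Gita in UTC: 12:30-19:15, 19:30-20:30 (add 5h to convert from UTC-5).
Sam in UTC: 12:30-21:30 (add 8h to convert from UTC-8).
Vanya in UTC: 12:15-19:30, 21:15-22:00 (subtract 1h to convert from UTC+1).
Wiremu in UTC: 13:00-19:45, 21:15-22:00 (add 2h to convert from UTC-2).
Chen in UTC: 14:30-21:45 (add 2h to convert from UTC-2).
Viktor in UTC: 12:30-19:15, 21:45-22:00 (subtract 1h to convert from UTC+1).
Gita ∩ Sam: 12:30-19:15, 19:30-20:30.
Gita ∩ Sam ∩ Vanya: 12:30-19:15.
Gita ∩ Sam ∩ Vanya ∩ Wiremu: 13:00-19:15.
Gita ∩ Sam ∩ Vanya ∩ Wiremu ∩ Chen: 14:30-19:15.
Gita ∩ Sam ∩ Vanya ∩ Wiremu ∩ Chen ∩ Viktor: 14:30-19:15.
That's a single block of 285 minutes.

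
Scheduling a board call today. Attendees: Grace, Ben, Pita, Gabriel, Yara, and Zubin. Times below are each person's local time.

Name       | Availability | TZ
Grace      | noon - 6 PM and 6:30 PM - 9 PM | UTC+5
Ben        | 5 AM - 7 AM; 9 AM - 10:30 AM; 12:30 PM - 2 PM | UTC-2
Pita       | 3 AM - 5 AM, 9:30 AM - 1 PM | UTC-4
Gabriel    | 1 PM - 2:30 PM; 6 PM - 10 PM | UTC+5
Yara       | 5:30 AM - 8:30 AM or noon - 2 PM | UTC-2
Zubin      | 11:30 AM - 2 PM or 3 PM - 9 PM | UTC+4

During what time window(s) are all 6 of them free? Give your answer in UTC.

Grace in UTC: 07:00-13:00, 13:30-16:00 (subtract 5h to convert from UTC+5).
Ben in UTC: 07:00-09:00, 11:00-12:30, 14:30-16:00 (add 2h to convert from UTC-2).
Pita in UTC: 07:00-09:00, 13:30-17:00 (add 4h to convert from UTC-4).
Gabriel in UTC: 08:00-09:30, 13:00-17:00 (subtract 5h to convert from UTC+5).
Yara in UTC: 07:30-10:30, 14:00-16:00 (add 2h to convert from UTC-2).
Zubin in UTC: 07:30-10:00, 11:00-17:00 (subtract 4h to convert from UTC+4).
Grace ∩ Ben: 07:00-09:00, 11:00-12:30, 14:30-16:00.
Grace ∩ Ben ∩ Pita: 07:00-09:00, 14:30-16:00.
Grace ∩ Ben ∩ Pita ∩ Gabriel: 08:00-09:00, 14:30-16:00.
Grace ∩ Ben ∩ Pita ∩ Gabriel ∩ Yara: 08:00-09:00, 14:30-16:00.
Grace ∩ Ben ∩ Pita ∩ Gabriel ∩ Yara ∩ Zubin: 08:00-09:00, 14:30-16:00.

08:00-09:00, 14:30-16:00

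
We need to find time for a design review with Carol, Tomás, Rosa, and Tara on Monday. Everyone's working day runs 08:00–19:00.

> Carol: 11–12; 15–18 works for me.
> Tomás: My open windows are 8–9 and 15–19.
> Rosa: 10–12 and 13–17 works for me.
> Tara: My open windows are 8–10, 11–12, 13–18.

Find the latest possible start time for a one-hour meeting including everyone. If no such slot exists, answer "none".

16:00

Carol ∩ Tomás: 15:00-18:00.
Carol ∩ Tomás ∩ Rosa: 15:00-17:00.
Carol ∩ Tomás ∩ Rosa ∩ Tara: 15:00-17:00.
The last common window of at least 60 minutes is 15:00-17:00; a 60-minute meeting can start as late as 16:00 and still end by 17:00.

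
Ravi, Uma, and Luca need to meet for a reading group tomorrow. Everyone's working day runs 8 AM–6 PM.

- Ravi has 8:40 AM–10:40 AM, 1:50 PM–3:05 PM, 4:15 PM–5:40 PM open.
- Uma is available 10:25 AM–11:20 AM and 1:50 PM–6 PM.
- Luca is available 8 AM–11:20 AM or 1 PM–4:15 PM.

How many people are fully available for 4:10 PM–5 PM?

Uma can make the full 16:10-17:00 slot — that's 1.

1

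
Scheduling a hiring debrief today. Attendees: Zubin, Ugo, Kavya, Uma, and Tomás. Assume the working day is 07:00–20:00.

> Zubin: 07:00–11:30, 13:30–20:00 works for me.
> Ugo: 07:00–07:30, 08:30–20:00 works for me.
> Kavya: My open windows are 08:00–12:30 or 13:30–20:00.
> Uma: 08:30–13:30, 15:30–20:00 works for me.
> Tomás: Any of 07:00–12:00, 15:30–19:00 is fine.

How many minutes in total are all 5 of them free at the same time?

Zubin ∩ Ugo: 07:00-07:30, 08:30-11:30, 13:30-20:00.
Zubin ∩ Ugo ∩ Kavya: 08:30-11:30, 13:30-20:00.
Zubin ∩ Ugo ∩ Kavya ∩ Uma: 08:30-11:30, 15:30-20:00.
Zubin ∩ Ugo ∩ Kavya ∩ Uma ∩ Tomás: 08:30-11:30, 15:30-19:00.
Those are the intersection windows.
Summing the common windows: 180 + 210 = 390 minutes.

390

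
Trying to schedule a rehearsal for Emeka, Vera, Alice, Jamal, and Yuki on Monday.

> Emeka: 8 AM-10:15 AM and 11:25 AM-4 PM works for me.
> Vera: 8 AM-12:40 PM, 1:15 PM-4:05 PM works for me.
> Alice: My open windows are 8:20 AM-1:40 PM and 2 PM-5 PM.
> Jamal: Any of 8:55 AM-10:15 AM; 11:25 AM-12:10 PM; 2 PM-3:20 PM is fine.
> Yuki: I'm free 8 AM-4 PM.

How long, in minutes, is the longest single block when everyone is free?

80

Emeka ∩ Vera: 08:00-10:15, 11:25-12:40, 13:15-16:00.
Emeka ∩ Vera ∩ Alice: 08:20-10:15, 11:25-12:40, 13:15-13:40, 14:00-16:00.
Emeka ∩ Vera ∩ Alice ∩ Jamal: 08:55-10:15, 11:25-12:10, 14:00-15:20.
Emeka ∩ Vera ∩ Alice ∩ Jamal ∩ Yuki: 08:55-10:15, 11:25-12:10, 14:00-15:20.
The longest is 08:55-10:15 at 80 minutes.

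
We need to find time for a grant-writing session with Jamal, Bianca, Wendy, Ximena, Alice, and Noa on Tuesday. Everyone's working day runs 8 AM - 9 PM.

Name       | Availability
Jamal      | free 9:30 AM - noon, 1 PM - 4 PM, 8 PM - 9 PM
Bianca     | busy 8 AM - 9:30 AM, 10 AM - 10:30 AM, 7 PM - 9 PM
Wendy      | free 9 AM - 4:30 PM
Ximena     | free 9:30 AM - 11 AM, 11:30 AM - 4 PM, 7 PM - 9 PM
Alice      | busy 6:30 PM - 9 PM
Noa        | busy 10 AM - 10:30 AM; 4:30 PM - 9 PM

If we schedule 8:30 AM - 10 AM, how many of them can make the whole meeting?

Jamal free: 09:30-12:00, 13:00-16:00, 20:00-21:00.
Bianca free: 09:30-10:00, 10:30-19:00 (invert busy blocks within the working day).
Wendy free: 09:00-16:30.
Ximena free: 09:30-11:00, 11:30-16:00, 19:00-21:00.
Alice free: 08:00-18:30 (invert busy blocks within the working day).
Noa free: 08:00-10:00, 10:30-16:30 (invert busy blocks within the working day).
Alice and Noa can make the full 08:30-10:00 slot — that's 2.

2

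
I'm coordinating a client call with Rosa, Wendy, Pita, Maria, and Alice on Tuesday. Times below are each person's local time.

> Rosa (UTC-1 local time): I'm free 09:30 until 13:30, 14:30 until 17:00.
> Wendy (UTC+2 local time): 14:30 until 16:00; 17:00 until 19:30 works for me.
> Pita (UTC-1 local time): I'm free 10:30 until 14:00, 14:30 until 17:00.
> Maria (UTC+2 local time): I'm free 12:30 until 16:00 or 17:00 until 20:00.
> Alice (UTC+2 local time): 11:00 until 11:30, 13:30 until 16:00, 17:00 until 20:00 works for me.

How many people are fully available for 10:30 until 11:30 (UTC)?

Rosa in UTC: 10:30-14:30, 15:30-18:00 (add 1h to convert from UTC-1).
Wendy in UTC: 12:30-14:00, 15:00-17:30 (subtract 2h to convert from UTC+2).
Pita in UTC: 11:30-15:00, 15:30-18:00 (add 1h to convert from UTC-1).
Maria in UTC: 10:30-14:00, 15:00-18:00 (subtract 2h to convert from UTC+2).
Alice in UTC: 09:00-09:30, 11:30-14:00, 15:00-18:00 (subtract 2h to convert from UTC+2).
Rosa and Maria can make the full 10:30-11:30 slot — that's 2.

2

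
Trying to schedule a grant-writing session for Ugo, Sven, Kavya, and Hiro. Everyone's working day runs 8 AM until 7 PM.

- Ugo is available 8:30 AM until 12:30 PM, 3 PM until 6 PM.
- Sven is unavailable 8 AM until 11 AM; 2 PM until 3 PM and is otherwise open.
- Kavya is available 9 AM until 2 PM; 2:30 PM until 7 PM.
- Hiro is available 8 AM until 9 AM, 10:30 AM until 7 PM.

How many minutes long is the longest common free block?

180

Ugo free: 08:30-12:30, 15:00-18:00.
Sven free: 11:00-14:00, 15:00-19:00 (invert busy blocks within the working day).
Kavya free: 09:00-14:00, 14:30-19:00.
Hiro free: 08:00-09:00, 10:30-19:00.
Ugo ∩ Sven: 11:00-12:30, 15:00-18:00.
Ugo ∩ Sven ∩ Kavya: 11:00-12:30, 15:00-18:00.
Ugo ∩ Sven ∩ Kavya ∩ Hiro: 11:00-12:30, 15:00-18:00.
So the common availability across everyone is 11:00-12:30, 15:00-18:00.
The longest is 15:00-18:00 at 180 minutes.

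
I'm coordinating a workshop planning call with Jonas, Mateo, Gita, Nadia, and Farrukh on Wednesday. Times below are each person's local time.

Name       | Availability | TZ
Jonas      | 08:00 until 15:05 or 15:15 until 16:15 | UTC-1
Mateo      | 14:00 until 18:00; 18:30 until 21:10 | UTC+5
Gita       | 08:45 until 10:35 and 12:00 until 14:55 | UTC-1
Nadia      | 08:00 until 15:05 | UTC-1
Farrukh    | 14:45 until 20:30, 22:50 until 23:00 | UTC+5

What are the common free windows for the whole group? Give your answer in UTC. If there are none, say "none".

Jonas in UTC: 09:00-16:05, 16:15-17:15 (add 1h to convert from UTC-1).
Mateo in UTC: 09:00-13:00, 13:30-16:10 (subtract 5h to convert from UTC+5).
Gita in UTC: 09:45-11:35, 13:00-15:55 (add 1h to convert from UTC-1).
Nadia in UTC: 09:00-16:05 (add 1h to convert from UTC-1).
Farrukh in UTC: 09:45-15:30, 17:50-18:00 (subtract 5h to convert from UTC+5).
Jonas ∩ Mateo: 09:00-13:00, 13:30-16:05.
Jonas ∩ Mateo ∩ Gita: 09:45-11:35, 13:30-15:55.
Jonas ∩ Mateo ∩ Gita ∩ Nadia: 09:45-11:35, 13:30-15:55.
Jonas ∩ Mateo ∩ Gita ∩ Nadia ∩ Farrukh: 09:45-11:35, 13:30-15:30.

09:45-11:35, 13:30-15:30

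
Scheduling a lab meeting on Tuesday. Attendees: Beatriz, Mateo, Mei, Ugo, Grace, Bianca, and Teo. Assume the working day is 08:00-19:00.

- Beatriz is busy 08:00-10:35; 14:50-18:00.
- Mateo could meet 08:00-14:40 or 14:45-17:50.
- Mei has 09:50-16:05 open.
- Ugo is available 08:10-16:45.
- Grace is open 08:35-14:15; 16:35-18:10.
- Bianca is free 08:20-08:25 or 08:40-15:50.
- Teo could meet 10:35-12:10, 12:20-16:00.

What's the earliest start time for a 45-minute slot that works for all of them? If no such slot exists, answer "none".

Beatriz free: 10:35-14:50, 18:00-19:00 (invert busy blocks within the working day).
Mateo free: 08:00-14:40, 14:45-17:50.
Mei free: 09:50-16:05.
Ugo free: 08:10-16:45.
Grace free: 08:35-14:15, 16:35-18:10.
Bianca free: 08:20-08:25, 08:40-15:50.
Teo free: 10:35-12:10, 12:20-16:00.
Beatriz ∩ Mateo: 10:35-14:40, 14:45-14:50.
Beatriz ∩ Mateo ∩ Mei: 10:35-14:40, 14:45-14:50.
Beatriz ∩ Mateo ∩ Mei ∩ Ugo: 10:35-14:40, 14:45-14:50.
Beatriz ∩ Mateo ∩ Mei ∩ Ugo ∩ Grace: 10:35-14:15.
Beatriz ∩ Mateo ∩ Mei ∩ Ugo ∩ Grace ∩ Bianca: 10:35-14:15.
Beatriz ∩ Mateo ∩ Mei ∩ Ugo ∩ Grace ∩ Bianca ∩ Teo: 10:35-12:10, 12:20-14:15.
The first common window of at least 45 minutes is 10:35-12:10, so the earliest start is 10:35.

10:35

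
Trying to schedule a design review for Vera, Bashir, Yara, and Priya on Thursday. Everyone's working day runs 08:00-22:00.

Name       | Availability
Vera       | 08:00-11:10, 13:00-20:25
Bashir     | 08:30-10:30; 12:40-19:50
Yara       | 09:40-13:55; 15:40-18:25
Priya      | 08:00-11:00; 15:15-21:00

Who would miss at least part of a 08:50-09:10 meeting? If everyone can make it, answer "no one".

Yara

Vera: free for 08:50-09:10. Bashir: free for 08:50-09:10. Yara: not fully free for 08:50-09:10. Priya: free for 08:50-09:10.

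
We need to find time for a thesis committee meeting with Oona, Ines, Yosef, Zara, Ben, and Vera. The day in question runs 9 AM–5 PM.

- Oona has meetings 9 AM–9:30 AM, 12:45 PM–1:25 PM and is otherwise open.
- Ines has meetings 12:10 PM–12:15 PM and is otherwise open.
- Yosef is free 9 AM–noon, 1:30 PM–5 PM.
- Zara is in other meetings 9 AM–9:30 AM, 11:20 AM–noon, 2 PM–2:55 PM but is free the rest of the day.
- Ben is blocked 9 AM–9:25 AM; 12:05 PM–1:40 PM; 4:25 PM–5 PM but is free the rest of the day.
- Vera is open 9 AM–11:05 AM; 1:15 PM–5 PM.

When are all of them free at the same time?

09:30-11:05, 13:40-14:00, 14:55-16:25

Oona free: 09:30-12:45, 13:25-17:00 (invert busy blocks within the working day).
Ines free: 09:00-12:10, 12:15-17:00 (invert busy blocks within the working day).
Yosef free: 09:00-12:00, 13:30-17:00.
Zara free: 09:30-11:20, 12:00-14:00, 14:55-17:00 (invert busy blocks within the working day).
Ben free: 09:25-12:05, 13:40-16:25 (invert busy blocks within the working day).
Vera free: 09:00-11:05, 13:15-17:00.
Oona ∩ Ines: 09:30-12:10, 12:15-12:45, 13:25-17:00.
Oona ∩ Ines ∩ Yosef: 09:30-12:00, 13:30-17:00.
Oona ∩ Ines ∩ Yosef ∩ Zara: 09:30-11:20, 13:30-14:00, 14:55-17:00.
Oona ∩ Ines ∩ Yosef ∩ Zara ∩ Ben: 09:30-11:20, 13:40-14:00, 14:55-16:25.
Oona ∩ Ines ∩ Yosef ∩ Zara ∩ Ben ∩ Vera: 09:30-11:05, 13:40-14:00, 14:55-16:25.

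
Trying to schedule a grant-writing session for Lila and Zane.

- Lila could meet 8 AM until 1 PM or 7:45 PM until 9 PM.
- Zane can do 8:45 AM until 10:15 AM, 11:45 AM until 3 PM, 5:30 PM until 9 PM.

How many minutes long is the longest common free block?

Lila ∩ Zane: 08:45-10:15, 11:45-13:00, 19:45-21:00.
So the common availability across everyone is 08:45-10:15, 11:45-13:00, 19:45-21:00.
The longest is 08:45-10:15 at 90 minutes.

90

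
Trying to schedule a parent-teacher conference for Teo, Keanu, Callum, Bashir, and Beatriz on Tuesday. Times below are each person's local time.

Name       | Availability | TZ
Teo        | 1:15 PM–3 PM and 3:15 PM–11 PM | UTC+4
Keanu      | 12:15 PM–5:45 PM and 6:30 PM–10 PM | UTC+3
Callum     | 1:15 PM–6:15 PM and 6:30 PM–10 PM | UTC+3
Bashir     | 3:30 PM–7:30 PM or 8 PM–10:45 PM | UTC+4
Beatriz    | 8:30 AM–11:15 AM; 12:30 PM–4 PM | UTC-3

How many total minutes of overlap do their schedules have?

330

Teo in UTC: 09:15-11:00, 11:15-19:00 (subtract 4h to convert from UTC+4).
Keanu in UTC: 09:15-14:45, 15:30-19:00 (subtract 3h to convert from UTC+3).
Callum in UTC: 10:15-15:15, 15:30-19:00 (subtract 3h to convert from UTC+3).
Bashir in UTC: 11:30-15:30, 16:00-18:45 (subtract 4h to convert from UTC+4).
Beatriz in UTC: 11:30-14:15, 15:30-19:00 (add 3h to convert from UTC-3).
Teo ∩ Keanu: 09:15-11:00, 11:15-14:45, 15:30-19:00.
Teo ∩ Keanu ∩ Callum: 10:15-11:00, 11:15-14:45, 15:30-19:00.
Teo ∩ Keanu ∩ Callum ∩ Bashir: 11:30-14:45, 16:00-18:45.
Teo ∩ Keanu ∩ Callum ∩ Bashir ∩ Beatriz: 11:30-14:15, 16:00-18:45.
Summing the common windows: 165 + 165 = 330 minutes.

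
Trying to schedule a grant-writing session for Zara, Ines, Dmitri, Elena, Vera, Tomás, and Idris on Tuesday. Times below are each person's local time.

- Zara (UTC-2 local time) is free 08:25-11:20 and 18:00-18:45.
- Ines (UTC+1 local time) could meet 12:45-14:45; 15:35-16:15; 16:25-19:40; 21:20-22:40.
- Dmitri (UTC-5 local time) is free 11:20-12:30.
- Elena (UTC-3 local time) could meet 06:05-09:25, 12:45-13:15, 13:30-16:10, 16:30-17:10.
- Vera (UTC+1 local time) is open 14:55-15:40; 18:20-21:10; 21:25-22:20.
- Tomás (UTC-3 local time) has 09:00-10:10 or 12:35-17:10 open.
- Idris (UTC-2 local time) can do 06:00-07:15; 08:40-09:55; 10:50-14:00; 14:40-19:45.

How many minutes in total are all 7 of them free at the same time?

0

Zara in UTC: 10:25-13:20, 20:00-20:45 (add 2h to convert from UTC-2).
Ines in UTC: 11:45-13:45, 14:35-15:15, 15:25-18:40, 20:20-21:40 (subtract 1h to convert from UTC+1).
Dmitri in UTC: 16:20-17:30 (add 5h to convert from UTC-5).
Elena in UTC: 09:05-12:25, 15:45-16:15, 16:30-19:10, 19:30-20:10 (add 3h to convert from UTC-3).
Vera in UTC: 13:55-14:40, 17:20-20:10, 20:25-21:20 (subtract 1h to convert from UTC+1).
Tomás in UTC: 12:00-13:10, 15:35-20:10 (add 3h to convert from UTC-3).
Idris in UTC: 08:00-09:15, 10:40-11:55, 12:50-16:00, 16:40-21:45 (add 2h to convert from UTC-2).
Zara ∩ Ines: 11:45-13:20, 20:20-20:45.
Zara ∩ Ines ∩ Dmitri: ∅.
Zara ∩ Ines ∩ Dmitri ∩ Elena: ∅.
Zara ∩ Ines ∩ Dmitri ∩ Elena ∩ Vera: ∅.
Zara ∩ Ines ∩ Dmitri ∩ Elena ∩ Vera ∩ Tomás: ∅.
Zara ∩ Ines ∩ Dmitri ∩ Elena ∩ Vera ∩ Tomás ∩ Idris: ∅.
There is no time when everyone is free.
There is no common window, so the total is 0 minutes.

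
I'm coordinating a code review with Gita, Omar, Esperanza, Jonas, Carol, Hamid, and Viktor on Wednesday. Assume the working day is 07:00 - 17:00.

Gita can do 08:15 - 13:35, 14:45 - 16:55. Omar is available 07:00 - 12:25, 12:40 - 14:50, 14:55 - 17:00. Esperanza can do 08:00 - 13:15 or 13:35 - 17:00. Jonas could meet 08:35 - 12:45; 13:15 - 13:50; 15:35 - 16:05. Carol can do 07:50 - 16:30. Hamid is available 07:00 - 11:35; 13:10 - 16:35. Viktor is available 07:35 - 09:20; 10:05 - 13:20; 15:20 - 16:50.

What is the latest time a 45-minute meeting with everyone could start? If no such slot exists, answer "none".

10:50

Gita ∩ Omar: 08:15-12:25, 12:40-13:35, 14:45-14:50, 14:55-16:55.
Gita ∩ Omar ∩ Esperanza: 08:15-12:25, 12:40-13:15, 14:45-14:50, 14:55-16:55.
Gita ∩ Omar ∩ Esperanza ∩ Jonas: 08:35-12:25, 12:40-12:45, 15:35-16:05.
Gita ∩ Omar ∩ Esperanza ∩ Jonas ∩ Carol: 08:35-12:25, 12:40-12:45, 15:35-16:05.
Gita ∩ Omar ∩ Esperanza ∩ Jonas ∩ Carol ∩ Hamid: 08:35-11:35, 15:35-16:05.
Gita ∩ Omar ∩ Esperanza ∩ Jonas ∩ Carol ∩ Hamid ∩ Viktor: 08:35-09:20, 10:05-11:35, 15:35-16:05.
Those are the intersection windows.
The last common window of at least 45 minutes is 10:05-11:35; a 45-minute meeting can start as late as 10:50 and still end by 11:35.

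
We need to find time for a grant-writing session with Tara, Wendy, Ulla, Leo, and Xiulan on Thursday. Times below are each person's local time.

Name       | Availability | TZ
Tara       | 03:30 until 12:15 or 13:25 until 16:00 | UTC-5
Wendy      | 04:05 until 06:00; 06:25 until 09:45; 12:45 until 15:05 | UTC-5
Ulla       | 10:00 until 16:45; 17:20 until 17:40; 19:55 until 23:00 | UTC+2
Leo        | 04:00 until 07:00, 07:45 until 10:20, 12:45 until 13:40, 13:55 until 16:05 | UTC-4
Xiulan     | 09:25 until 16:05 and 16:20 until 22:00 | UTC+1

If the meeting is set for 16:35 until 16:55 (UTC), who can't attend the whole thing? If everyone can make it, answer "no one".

Leo, Ulla, Wendy

Tara in UTC: 08:30-17:15, 18:25-21:00 (add 5h to convert from UTC-5).
Wendy in UTC: 09:05-11:00, 11:25-14:45, 17:45-20:05 (add 5h to convert from UTC-5).
Ulla in UTC: 08:00-14:45, 15:20-15:40, 17:55-21:00 (subtract 2h to convert from UTC+2).
Leo in UTC: 08:00-11:00, 11:45-14:20, 16:45-17:40, 17:55-20:05 (add 4h to convert from UTC-4).
Xiulan in UTC: 08:25-15:05, 15:20-21:00 (subtract 1h to convert from UTC+1).
Tara: free for 16:35-16:55. Wendy: not fully free for 16:35-16:55. Ulla: not fully free for 16:35-16:55. Leo: not fully free for 16:35-16:55. Xiulan: free for 16:35-16:55.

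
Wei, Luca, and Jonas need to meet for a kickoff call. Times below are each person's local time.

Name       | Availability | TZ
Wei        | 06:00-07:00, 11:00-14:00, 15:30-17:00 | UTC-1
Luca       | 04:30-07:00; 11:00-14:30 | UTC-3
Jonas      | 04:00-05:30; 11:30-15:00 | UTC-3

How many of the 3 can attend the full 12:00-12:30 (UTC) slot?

1

Wei in UTC: 07:00-08:00, 12:00-15:00, 16:30-18:00 (add 1h to convert from UTC-1).
Luca in UTC: 07:30-10:00, 14:00-17:30 (add 3h to convert from UTC-3).
Jonas in UTC: 07:00-08:30, 14:30-18:00 (add 3h to convert from UTC-3).
Wei can make the full 12:00-12:30 slot — that's 1.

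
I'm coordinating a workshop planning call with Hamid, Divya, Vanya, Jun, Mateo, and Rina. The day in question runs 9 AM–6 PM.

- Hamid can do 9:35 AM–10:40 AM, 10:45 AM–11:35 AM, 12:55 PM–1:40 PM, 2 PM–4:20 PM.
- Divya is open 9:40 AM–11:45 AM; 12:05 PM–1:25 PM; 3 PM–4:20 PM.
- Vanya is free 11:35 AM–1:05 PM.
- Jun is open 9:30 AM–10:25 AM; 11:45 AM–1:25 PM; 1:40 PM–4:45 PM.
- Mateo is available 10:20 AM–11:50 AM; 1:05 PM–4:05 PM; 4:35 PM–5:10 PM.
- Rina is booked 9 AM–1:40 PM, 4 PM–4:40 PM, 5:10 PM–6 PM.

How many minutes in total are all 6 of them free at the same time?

Hamid free: 09:35-10:40, 10:45-11:35, 12:55-13:40, 14:00-16:20.
Divya free: 09:40-11:45, 12:05-13:25, 15:00-16:20.
Vanya free: 11:35-13:05.
Jun free: 09:30-10:25, 11:45-13:25, 13:40-16:45.
Mateo free: 10:20-11:50, 13:05-16:05, 16:35-17:10.
Rina free: 13:40-16:00, 16:40-17:10 (invert busy blocks within the working day).
Hamid ∩ Divya: 09:40-10:40, 10:45-11:35, 12:55-13:25, 15:00-16:20.
Hamid ∩ Divya ∩ Vanya: 12:55-13:05.
Hamid ∩ Divya ∩ Vanya ∩ Jun: 12:55-13:05.
Hamid ∩ Divya ∩ Vanya ∩ Jun ∩ Mateo: ∅.
Hamid ∩ Divya ∩ Vanya ∩ Jun ∩ Mateo ∩ Rina: ∅.
There is no time when everyone is free.
There is no common window, so the total is 0 minutes.

0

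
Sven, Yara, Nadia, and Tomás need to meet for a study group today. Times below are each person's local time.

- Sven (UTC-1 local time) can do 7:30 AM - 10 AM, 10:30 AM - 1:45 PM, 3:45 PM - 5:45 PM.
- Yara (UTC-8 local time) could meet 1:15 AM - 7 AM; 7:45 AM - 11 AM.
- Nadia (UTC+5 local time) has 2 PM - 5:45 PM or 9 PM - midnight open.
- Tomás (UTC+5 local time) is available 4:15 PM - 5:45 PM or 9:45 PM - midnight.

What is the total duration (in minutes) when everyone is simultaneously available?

195

Sven in UTC: 08:30-11:00, 11:30-14:45, 16:45-18:45 (add 1h to convert from UTC-1).
Yara in UTC: 09:15-15:00, 15:45-19:00 (add 8h to convert from UTC-8).
Nadia in UTC: 09:00-12:45, 16:00-19:00 (subtract 5h to convert from UTC+5).
Tomás in UTC: 11:15-12:45, 16:45-19:00 (subtract 5h to convert from UTC+5).
Sven ∩ Yara: 09:15-11:00, 11:30-14:45, 16:45-18:45.
Sven ∩ Yara ∩ Nadia: 09:15-11:00, 11:30-12:45, 16:45-18:45.
Sven ∩ Yara ∩ Nadia ∩ Tomás: 11:30-12:45, 16:45-18:45.
Summing the common windows: 75 + 120 = 195 minutes.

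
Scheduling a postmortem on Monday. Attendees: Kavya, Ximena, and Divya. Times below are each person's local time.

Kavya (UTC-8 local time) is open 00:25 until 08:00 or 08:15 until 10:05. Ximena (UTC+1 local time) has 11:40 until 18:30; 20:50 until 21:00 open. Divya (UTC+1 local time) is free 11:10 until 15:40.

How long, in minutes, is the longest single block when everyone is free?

Kavya in UTC: 08:25-16:00, 16:15-18:05 (add 8h to convert from UTC-8).
Ximena in UTC: 10:40-17:30, 19:50-20:00 (subtract 1h to convert from UTC+1).
Divya in UTC: 10:10-14:40 (subtract 1h to convert from UTC+1).
Kavya ∩ Ximena: 10:40-16:00, 16:15-17:30.
Kavya ∩ Ximena ∩ Divya: 10:40-14:40.
The longest is 10:40-14:40 at 240 minutes.

240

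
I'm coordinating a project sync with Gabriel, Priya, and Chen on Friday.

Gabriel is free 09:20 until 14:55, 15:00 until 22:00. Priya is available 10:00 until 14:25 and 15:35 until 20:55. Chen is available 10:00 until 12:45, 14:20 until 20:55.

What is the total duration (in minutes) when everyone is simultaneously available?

490

Gabriel ∩ Priya: 10:00-14:25, 15:35-20:55.
Gabriel ∩ Priya ∩ Chen: 10:00-12:45, 14:20-14:25, 15:35-20:55.
Those are the intersection windows.
Summing the common windows: 165 + 5 + 320 = 490 minutes.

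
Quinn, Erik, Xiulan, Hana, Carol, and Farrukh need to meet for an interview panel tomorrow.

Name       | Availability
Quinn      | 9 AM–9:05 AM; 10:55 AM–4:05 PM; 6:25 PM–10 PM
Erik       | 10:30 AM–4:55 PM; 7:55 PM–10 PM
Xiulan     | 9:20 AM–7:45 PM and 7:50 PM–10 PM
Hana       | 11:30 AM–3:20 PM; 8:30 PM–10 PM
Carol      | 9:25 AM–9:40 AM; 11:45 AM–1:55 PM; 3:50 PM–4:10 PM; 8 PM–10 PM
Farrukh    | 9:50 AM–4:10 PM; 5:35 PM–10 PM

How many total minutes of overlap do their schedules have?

220

Quinn ∩ Erik: 10:55-16:05, 19:55-22:00.
Quinn ∩ Erik ∩ Xiulan: 10:55-16:05, 19:55-22:00.
Quinn ∩ Erik ∩ Xiulan ∩ Hana: 11:30-15:20, 20:30-22:00.
Quinn ∩ Erik ∩ Xiulan ∩ Hana ∩ Carol: 11:45-13:55, 20:30-22:00.
Quinn ∩ Erik ∩ Xiulan ∩ Hana ∩ Carol ∩ Farrukh: 11:45-13:55, 20:30-22:00.
Those are the intersection windows.
Summing the common windows: 130 + 90 = 220 minutes.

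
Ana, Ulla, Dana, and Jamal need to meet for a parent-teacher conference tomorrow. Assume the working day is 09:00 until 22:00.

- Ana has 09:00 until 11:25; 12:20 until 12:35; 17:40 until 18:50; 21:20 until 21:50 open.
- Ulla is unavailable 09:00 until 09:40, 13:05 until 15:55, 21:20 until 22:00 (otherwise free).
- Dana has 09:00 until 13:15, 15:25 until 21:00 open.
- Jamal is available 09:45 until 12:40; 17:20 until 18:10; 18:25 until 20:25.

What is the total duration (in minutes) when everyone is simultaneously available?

170

Ana free: 09:00-11:25, 12:20-12:35, 17:40-18:50, 21:20-21:50.
Ulla free: 09:40-13:05, 15:55-21:20 (invert busy blocks within the working day).
Dana free: 09:00-13:15, 15:25-21:00.
Jamal free: 09:45-12:40, 17:20-18:10, 18:25-20:25.
Ana ∩ Ulla: 09:40-11:25, 12:20-12:35, 17:40-18:50.
Ana ∩ Ulla ∩ Dana: 09:40-11:25, 12:20-12:35, 17:40-18:50.
Ana ∩ Ulla ∩ Dana ∩ Jamal: 09:45-11:25, 12:20-12:35, 17:40-18:10, 18:25-18:50.
So the common availability across everyone is 09:45-11:25, 12:20-12:35, 17:40-18:10, 18:25-18:50.
Summing the common windows: 100 + 15 + 30 + 25 = 170 minutes.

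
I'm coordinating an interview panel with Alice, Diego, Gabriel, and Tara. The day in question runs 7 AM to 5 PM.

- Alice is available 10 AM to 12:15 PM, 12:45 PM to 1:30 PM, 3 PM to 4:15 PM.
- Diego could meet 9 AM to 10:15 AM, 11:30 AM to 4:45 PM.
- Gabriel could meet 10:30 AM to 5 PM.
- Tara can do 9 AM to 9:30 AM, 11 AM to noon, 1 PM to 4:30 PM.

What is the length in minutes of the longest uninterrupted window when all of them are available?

75

Alice ∩ Diego: 10:00-10:15, 11:30-12:15, 12:45-13:30, 15:00-16:15.
Alice ∩ Diego ∩ Gabriel: 11:30-12:15, 12:45-13:30, 15:00-16:15.
Alice ∩ Diego ∩ Gabriel ∩ Tara: 11:30-12:00, 13:00-13:30, 15:00-16:15.
The longest is 15:00-16:15 at 75 minutes.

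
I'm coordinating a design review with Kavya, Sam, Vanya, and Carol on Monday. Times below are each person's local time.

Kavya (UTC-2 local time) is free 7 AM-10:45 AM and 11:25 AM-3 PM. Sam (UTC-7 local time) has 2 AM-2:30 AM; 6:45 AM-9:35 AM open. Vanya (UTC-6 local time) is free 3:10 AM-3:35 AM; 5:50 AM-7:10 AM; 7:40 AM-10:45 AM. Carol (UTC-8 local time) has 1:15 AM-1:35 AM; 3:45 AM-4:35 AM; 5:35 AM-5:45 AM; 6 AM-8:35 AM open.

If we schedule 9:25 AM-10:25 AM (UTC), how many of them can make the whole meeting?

1

Kavya in UTC: 09:00-12:45, 13:25-17:00 (add 2h to convert from UTC-2).
Sam in UTC: 09:00-09:30, 13:45-16:35 (add 7h to convert from UTC-7).
Vanya in UTC: 09:10-09:35, 11:50-13:10, 13:40-16:45 (add 6h to convert from UTC-6).
Carol in UTC: 09:15-09:35, 11:45-12:35, 13:35-13:45, 14:00-16:35 (add 8h to convert from UTC-8).
Kavya can make the full 09:25-10:25 slot — that's 1.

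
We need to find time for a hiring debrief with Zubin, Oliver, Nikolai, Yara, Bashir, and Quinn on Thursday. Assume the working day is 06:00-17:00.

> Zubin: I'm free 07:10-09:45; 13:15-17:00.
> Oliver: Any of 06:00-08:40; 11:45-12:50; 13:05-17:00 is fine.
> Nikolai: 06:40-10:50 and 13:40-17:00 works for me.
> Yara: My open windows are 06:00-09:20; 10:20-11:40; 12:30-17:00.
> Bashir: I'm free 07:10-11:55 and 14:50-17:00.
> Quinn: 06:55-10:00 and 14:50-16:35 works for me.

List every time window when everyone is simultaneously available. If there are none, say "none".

07:10-08:40, 14:50-16:35

Zubin ∩ Oliver: 07:10-08:40, 13:15-17:00.
Zubin ∩ Oliver ∩ Nikolai: 07:10-08:40, 13:40-17:00.
Zubin ∩ Oliver ∩ Nikolai ∩ Yara: 07:10-08:40, 13:40-17:00.
Zubin ∩ Oliver ∩ Nikolai ∩ Yara ∩ Bashir: 07:10-08:40, 14:50-17:00.
Zubin ∩ Oliver ∩ Nikolai ∩ Yara ∩ Bashir ∩ Quinn: 07:10-08:40, 14:50-16:35.
So the common availability across everyone is 07:10-08:40, 14:50-16:35.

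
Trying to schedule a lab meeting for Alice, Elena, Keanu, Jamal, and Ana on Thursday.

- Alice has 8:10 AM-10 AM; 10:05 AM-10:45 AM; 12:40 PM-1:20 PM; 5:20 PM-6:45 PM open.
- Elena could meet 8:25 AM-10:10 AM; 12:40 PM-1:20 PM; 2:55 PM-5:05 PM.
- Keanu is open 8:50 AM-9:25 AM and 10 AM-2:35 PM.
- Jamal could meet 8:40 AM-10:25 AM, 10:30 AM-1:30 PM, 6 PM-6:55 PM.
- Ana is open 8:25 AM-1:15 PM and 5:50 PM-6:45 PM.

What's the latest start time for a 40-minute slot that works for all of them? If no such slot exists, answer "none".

Alice ∩ Elena: 08:25-10:00, 10:05-10:10, 12:40-13:20.
Alice ∩ Elena ∩ Keanu: 08:50-09:25, 10:05-10:10, 12:40-13:20.
Alice ∩ Elena ∩ Keanu ∩ Jamal: 08:50-09:25, 10:05-10:10, 12:40-13:20.
Alice ∩ Elena ∩ Keanu ∩ Jamal ∩ Ana: 08:50-09:25, 10:05-10:10, 12:40-13:15.
No common window is at least 40 minutes long.

none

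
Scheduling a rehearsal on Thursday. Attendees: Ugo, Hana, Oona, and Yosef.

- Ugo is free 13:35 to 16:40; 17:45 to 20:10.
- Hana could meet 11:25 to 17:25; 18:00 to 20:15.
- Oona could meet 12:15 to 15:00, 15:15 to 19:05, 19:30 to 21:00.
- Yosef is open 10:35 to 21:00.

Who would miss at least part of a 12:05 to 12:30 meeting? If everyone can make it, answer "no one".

Oona, Ugo

Ugo: not fully free for 12:05-12:30. Hana: free for 12:05-12:30. Oona: not fully free for 12:05-12:30. Yosef: free for 12:05-12:30.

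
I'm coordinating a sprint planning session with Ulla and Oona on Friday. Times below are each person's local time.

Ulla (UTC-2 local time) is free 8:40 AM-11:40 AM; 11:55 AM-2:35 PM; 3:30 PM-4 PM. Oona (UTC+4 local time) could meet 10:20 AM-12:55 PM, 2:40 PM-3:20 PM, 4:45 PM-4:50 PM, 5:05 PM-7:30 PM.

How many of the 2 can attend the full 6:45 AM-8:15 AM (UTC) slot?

Ulla in UTC: 10:40-13:40, 13:55-16:35, 17:30-18:00 (add 2h to convert from UTC-2).
Oona in UTC: 06:20-08:55, 10:40-11:20, 12:45-12:50, 13:05-15:30 (subtract 4h to convert from UTC+4).
Oona can make the full 06:45-08:15 slot — that's 1.

1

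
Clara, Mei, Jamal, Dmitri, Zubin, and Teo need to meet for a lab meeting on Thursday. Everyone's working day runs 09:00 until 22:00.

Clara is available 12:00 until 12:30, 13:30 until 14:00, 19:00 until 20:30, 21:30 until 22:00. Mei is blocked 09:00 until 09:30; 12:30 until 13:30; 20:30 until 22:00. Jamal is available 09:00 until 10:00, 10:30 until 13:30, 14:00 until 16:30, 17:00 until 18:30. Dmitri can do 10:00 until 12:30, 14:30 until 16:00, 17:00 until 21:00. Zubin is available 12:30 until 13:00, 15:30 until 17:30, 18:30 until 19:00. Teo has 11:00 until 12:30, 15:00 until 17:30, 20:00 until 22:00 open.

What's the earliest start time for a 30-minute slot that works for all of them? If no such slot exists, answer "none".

Clara free: 12:00-12:30, 13:30-14:00, 19:00-20:30, 21:30-22:00.
Mei free: 09:30-12:30, 13:30-20:30 (invert busy blocks within the working day).
Jamal free: 09:00-10:00, 10:30-13:30, 14:00-16:30, 17:00-18:30.
Dmitri free: 10:00-12:30, 14:30-16:00, 17:00-21:00.
Zubin free: 12:30-13:00, 15:30-17:30, 18:30-19:00.
Teo free: 11:00-12:30, 15:00-17:30, 20:00-22:00.
Clara ∩ Mei: 12:00-12:30, 13:30-14:00, 19:00-20:30.
Clara ∩ Mei ∩ Jamal: 12:00-12:30.
Clara ∩ Mei ∩ Jamal ∩ Dmitri: 12:00-12:30.
Clara ∩ Mei ∩ Jamal ∩ Dmitri ∩ Zubin: ∅.
Clara ∩ Mei ∩ Jamal ∩ Dmitri ∩ Zubin ∩ Teo: ∅.
There is no time when everyone is free.
No common window is at least 30 minutes long.

none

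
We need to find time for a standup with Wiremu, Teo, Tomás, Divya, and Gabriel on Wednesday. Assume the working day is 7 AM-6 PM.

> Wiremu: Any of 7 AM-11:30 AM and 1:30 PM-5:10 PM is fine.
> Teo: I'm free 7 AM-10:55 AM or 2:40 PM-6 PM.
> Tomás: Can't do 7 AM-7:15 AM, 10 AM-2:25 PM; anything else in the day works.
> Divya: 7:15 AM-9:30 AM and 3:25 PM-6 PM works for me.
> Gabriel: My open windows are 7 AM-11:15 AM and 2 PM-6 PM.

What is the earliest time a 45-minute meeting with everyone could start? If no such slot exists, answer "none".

Wiremu free: 07:00-11:30, 13:30-17:10.
Teo free: 07:00-10:55, 14:40-18:00.
Tomás free: 07:15-10:00, 14:25-18:00 (invert busy blocks within the working day).
Divya free: 07:15-09:30, 15:25-18:00.
Gabriel free: 07:00-11:15, 14:00-18:00.
Wiremu ∩ Teo: 07:00-10:55, 14:40-17:10.
Wiremu ∩ Teo ∩ Tomás: 07:15-10:00, 14:40-17:10.
Wiremu ∩ Teo ∩ Tomás ∩ Divya: 07:15-09:30, 15:25-17:10.
Wiremu ∩ Teo ∩ Tomás ∩ Divya ∩ Gabriel: 07:15-09:30, 15:25-17:10.
The first common window of at least 45 minutes is 07:15-09:30, so the earliest start is 07:15.

07:15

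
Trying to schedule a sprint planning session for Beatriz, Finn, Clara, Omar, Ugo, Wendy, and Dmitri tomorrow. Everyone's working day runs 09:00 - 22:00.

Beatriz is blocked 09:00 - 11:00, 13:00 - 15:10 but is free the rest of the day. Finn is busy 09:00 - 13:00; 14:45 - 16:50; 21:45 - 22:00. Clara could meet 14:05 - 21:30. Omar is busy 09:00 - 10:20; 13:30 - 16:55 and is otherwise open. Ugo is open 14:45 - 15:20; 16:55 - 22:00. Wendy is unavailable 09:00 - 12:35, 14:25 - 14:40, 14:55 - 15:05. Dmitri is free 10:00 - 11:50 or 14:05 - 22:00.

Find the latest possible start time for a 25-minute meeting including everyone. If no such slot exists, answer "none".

Beatriz free: 11:00-13:00, 15:10-22:00 (invert busy blocks within the working day).
Finn free: 13:00-14:45, 16:50-21:45 (invert busy blocks within the working day).
Clara free: 14:05-21:30.
Omar free: 10:20-13:30, 16:55-22:00 (invert busy blocks within the working day).
Ugo free: 14:45-15:20, 16:55-22:00.
Wendy free: 12:35-14:25, 14:40-14:55, 15:05-22:00 (invert busy blocks within the working day).
Dmitri free: 10:00-11:50, 14:05-22:00.
Beatriz ∩ Finn: 16:50-21:45.
Beatriz ∩ Finn ∩ Clara: 16:50-21:30.
Beatriz ∩ Finn ∩ Clara ∩ Omar: 16:55-21:30.
Beatriz ∩ Finn ∩ Clara ∩ Omar ∩ Ugo: 16:55-21:30.
Beatriz ∩ Finn ∩ Clara ∩ Omar ∩ Ugo ∩ Wendy: 16:55-21:30.
Beatriz ∩ Finn ∩ Clara ∩ Omar ∩ Ugo ∩ Wendy ∩ Dmitri: 16:55-21:30.
The last common window of at least 25 minutes is 16:55-21:30; a 25-minute meeting can start as late as 21:05 and still end by 21:30.

21:05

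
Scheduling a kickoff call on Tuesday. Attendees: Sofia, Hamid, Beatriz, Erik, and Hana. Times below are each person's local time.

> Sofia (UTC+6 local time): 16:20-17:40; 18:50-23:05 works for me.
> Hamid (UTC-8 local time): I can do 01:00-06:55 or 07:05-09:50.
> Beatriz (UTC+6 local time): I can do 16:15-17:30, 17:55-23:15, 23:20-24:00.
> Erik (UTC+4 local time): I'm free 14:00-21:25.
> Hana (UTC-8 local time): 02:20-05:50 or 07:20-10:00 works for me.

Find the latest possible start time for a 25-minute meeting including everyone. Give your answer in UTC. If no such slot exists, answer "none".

16:40

Sofia in UTC: 10:20-11:40, 12:50-17:05 (subtract 6h to convert from UTC+6).
Hamid in UTC: 09:00-14:55, 15:05-17:50 (add 8h to convert from UTC-8).
Beatriz in UTC: 10:15-11:30, 11:55-17:15, 17:20-18:00 (subtract 6h to convert from UTC+6).
Erik in UTC: 10:00-17:25 (subtract 4h to convert from UTC+4).
Hana in UTC: 10:20-13:50, 15:20-18:00 (add 8h to convert from UTC-8).
Sofia ∩ Hamid: 10:20-11:40, 12:50-14:55, 15:05-17:05.
Sofia ∩ Hamid ∩ Beatriz: 10:20-11:30, 12:50-14:55, 15:05-17:05.
Sofia ∩ Hamid ∩ Beatriz ∩ Erik: 10:20-11:30, 12:50-14:55, 15:05-17:05.
Sofia ∩ Hamid ∩ Beatriz ∩ Erik ∩ Hana: 10:20-11:30, 12:50-13:50, 15:20-17:05.
The last common window of at least 25 minutes is 15:20-17:05; a 25-minute meeting can start as late as 16:40 and still end by 17:05.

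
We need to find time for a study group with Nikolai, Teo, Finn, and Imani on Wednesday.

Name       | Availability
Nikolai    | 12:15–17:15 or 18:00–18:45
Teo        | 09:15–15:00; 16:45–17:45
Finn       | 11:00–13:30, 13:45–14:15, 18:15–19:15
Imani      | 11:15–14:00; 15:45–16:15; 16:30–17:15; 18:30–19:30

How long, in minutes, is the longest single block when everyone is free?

Nikolai ∩ Teo: 12:15-15:00, 16:45-17:15.
Nikolai ∩ Teo ∩ Finn: 12:15-13:30, 13:45-14:15.
Nikolai ∩ Teo ∩ Finn ∩ Imani: 12:15-13:30, 13:45-14:00.
The longest is 12:15-13:30 at 75 minutes.

75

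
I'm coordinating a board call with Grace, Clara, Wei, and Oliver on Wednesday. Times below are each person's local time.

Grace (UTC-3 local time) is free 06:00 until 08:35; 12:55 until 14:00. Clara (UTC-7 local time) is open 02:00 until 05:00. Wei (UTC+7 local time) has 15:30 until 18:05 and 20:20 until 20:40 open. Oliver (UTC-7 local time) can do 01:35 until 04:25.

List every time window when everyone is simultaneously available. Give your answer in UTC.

09:00-11:05

Grace in UTC: 09:00-11:35, 15:55-17:00 (add 3h to convert from UTC-3).
Clara in UTC: 09:00-12:00 (add 7h to convert from UTC-7).
Wei in UTC: 08:30-11:05, 13:20-13:40 (subtract 7h to convert from UTC+7).
Oliver in UTC: 08:35-11:25 (add 7h to convert from UTC-7).
Grace ∩ Clara: 09:00-11:35.
Grace ∩ Clara ∩ Wei: 09:00-11:05.
Grace ∩ Clara ∩ Wei ∩ Oliver: 09:00-11:05.
So the common availability across everyone is 09:00-11:05.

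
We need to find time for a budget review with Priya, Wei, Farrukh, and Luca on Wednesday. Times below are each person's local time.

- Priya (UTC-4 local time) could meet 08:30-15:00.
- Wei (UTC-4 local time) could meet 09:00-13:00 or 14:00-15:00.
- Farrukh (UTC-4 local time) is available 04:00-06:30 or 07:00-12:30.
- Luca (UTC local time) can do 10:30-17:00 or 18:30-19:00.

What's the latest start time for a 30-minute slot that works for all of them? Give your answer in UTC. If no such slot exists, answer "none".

16:00

Priya in UTC: 12:30-19:00 (add 4h to convert from UTC-4).
Wei in UTC: 13:00-17:00, 18:00-19:00 (add 4h to convert from UTC-4).
Farrukh in UTC: 08:00-10:30, 11:00-16:30 (add 4h to convert from UTC-4).
Luca in UTC: 10:30-17:00, 18:30-19:00.
Priya ∩ Wei: 13:00-17:00, 18:00-19:00.
Priya ∩ Wei ∩ Farrukh: 13:00-16:30.
Priya ∩ Wei ∩ Farrukh ∩ Luca: 13:00-16:30.
So the common availability across everyone is 13:00-16:30.
The last common window of at least 30 minutes is 13:00-16:30; a 30-minute meeting can start as late as 16:00 and still end by 16:30.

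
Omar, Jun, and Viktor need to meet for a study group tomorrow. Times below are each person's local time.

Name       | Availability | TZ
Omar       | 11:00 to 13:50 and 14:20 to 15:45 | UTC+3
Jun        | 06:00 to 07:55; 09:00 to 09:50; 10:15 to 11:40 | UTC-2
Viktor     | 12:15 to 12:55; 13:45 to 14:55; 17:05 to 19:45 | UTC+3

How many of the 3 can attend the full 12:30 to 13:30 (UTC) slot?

Omar in UTC: 08:00-10:50, 11:20-12:45 (subtract 3h to convert from UTC+3).
Jun in UTC: 08:00-09:55, 11:00-11:50, 12:15-13:40 (add 2h to convert from UTC-2).
Viktor in UTC: 09:15-09:55, 10:45-11:55, 14:05-16:45 (subtract 3h to convert from UTC+3).
Jun can make the full 12:30-13:30 slot — that's 1.

1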